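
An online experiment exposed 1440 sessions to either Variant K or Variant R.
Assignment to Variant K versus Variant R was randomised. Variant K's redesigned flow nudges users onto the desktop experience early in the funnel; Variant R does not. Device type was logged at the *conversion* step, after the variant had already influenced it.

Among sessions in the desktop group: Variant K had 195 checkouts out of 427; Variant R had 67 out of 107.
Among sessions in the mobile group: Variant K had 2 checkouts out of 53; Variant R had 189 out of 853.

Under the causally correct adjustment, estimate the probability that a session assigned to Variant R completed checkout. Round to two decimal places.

Variant R is higher inside every device type stratum but Variant K is higher in aggregate. Whether to stratify depends on how device type relates to the variant.
Stratifying would compare variants among sessions the variants themselves sorted into device type groups — a form of selection on an intermediate. The unconditioned pooled rates give the total causal effect.
So P(outcome | do(Variant R)) is just the pooled rate for Variant R: 256/960 = 0.267.

0.27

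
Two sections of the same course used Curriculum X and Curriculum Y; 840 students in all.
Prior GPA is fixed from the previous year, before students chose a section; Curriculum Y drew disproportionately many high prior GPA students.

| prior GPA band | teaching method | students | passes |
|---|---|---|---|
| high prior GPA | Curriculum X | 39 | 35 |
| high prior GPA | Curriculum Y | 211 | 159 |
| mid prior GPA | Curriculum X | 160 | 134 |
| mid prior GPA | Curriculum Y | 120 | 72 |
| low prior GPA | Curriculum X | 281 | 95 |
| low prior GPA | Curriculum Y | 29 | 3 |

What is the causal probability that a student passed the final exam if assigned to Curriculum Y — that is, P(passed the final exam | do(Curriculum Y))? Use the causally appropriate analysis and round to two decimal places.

Within every prior GPA band level Curriculum X has the higher rate, yet pooled Curriculum Y does — Simpson's reversal.
The imbalance in prior GPA band arose from how students were allocated, not from anything the teaching method did; and prior GPA band independently affects the outcome. The pooled gap is confounded — condition on prior GPA band.
Standardising Curriculum Y to the population prior GPA band mix: 0.298·159/211 + 0.333·72/120 + 0.369·3/29 = 0.462.

0.46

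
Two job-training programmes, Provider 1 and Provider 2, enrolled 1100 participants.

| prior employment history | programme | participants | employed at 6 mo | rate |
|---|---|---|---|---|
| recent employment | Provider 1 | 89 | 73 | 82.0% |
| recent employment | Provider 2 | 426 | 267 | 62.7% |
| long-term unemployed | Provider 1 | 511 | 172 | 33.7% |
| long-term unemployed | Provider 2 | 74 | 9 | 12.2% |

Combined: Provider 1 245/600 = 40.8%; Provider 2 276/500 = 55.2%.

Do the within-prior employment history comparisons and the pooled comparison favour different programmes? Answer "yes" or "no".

Within each prior employment history level (recent employment 82.0% vs 62.7%; long-term unemployed 33.7% vs 12.2%), Provider 1 has the higher rate every time. Pooled: 40.8% vs 55.2% — Provider 2 has the higher rate overall. The two comparisons disagree.

yes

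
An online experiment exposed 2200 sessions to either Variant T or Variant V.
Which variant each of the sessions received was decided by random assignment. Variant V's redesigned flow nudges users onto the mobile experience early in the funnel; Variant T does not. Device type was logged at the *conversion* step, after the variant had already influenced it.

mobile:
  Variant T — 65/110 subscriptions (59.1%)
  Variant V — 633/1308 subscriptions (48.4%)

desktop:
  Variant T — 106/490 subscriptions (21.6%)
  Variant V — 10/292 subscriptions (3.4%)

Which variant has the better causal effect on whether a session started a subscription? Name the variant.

Variant V

Device type is recorded after the variant and is itself shifted by it — it sits on the causal path from variant to outcome. Conditioning on a mediator would strip out part of the effect we want; the pooled comparison gives the total causal effect.
Pooled: Variant T 28.5% vs Variant V 40.2%; Variant V is higher overall.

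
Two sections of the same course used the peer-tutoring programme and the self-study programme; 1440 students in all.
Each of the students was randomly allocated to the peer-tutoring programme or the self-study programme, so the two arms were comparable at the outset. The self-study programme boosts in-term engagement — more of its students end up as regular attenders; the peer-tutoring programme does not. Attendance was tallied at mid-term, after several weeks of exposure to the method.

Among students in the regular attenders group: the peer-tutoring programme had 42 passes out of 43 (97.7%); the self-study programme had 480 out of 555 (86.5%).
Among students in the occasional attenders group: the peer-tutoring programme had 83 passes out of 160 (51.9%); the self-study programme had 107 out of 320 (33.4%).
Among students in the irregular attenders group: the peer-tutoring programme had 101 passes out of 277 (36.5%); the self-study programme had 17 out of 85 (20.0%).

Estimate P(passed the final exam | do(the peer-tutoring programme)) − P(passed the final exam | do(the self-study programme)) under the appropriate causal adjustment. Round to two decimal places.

Within every mid-term attendance level the peer-tutoring programme has the higher rate, yet pooled the self-study programme does — Simpson's reversal.
The distribution of mid-term attendance is itself part of what the teaching method does — it is an intermediate outcome. Holding it fixed would remove that part of the effect; the total effect is the pooled difference.
The causal difference is the pooled difference: 0.471 − 0.629 = -0.158.

-0.16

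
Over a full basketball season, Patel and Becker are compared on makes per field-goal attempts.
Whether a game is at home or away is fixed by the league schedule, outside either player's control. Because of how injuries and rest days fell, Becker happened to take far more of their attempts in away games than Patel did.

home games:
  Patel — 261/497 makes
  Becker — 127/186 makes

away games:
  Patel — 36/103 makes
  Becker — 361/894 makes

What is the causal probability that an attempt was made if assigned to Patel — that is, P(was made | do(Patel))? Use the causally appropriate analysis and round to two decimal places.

0.42

Becker is higher inside every game venue stratum but Patel is higher in aggregate. Whether to stratify depends on how game venue relates to the player.
Nothing the player does changes game venue; the imbalance is an allocation artefact. With game venue also predicting the outcome, the pooled figure is confounded, and the within-stratum comparison is the causal one.
Standardising Patel to the population game venue mix: 0.407·261/497 + 0.593·36/103 = 0.421.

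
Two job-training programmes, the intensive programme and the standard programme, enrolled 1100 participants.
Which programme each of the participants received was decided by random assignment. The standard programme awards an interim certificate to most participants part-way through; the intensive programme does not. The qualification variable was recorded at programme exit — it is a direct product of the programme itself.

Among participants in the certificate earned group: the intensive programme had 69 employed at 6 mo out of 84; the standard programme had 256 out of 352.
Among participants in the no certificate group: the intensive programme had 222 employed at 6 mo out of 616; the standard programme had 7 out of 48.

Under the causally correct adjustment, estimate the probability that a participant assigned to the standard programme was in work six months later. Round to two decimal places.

The distribution of qualification attained during the programme is itself part of what the programme does — it is an intermediate outcome. Holding it fixed would remove that part of the effect; the total effect is the pooled difference.
So P(outcome | do(the standard programme)) is just the pooled rate for the standard programme: 263/400 = 0.657.

0.66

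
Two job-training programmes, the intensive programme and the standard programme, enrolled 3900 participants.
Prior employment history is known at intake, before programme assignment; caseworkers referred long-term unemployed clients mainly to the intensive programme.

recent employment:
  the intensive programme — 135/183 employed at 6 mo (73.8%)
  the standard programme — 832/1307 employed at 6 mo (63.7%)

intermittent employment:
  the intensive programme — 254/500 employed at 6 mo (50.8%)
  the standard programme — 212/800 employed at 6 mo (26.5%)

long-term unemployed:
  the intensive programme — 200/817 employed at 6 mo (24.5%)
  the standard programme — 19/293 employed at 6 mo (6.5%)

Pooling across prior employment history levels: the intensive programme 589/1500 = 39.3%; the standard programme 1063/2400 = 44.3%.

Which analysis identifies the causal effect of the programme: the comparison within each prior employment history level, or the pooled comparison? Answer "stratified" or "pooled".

Prior employment history is set before the programme has any effect — it is not caused by the programme — and it independently drives the outcome. That makes it a confounder, so the causal comparison is within prior employment history levels.
Within each level — recent employment: 73.8% vs 63.7%; intermittent employment: 50.8% vs 26.5%; long-term unemployed: 24.5% vs 6.5% — the intensive programme is higher every time.

stratified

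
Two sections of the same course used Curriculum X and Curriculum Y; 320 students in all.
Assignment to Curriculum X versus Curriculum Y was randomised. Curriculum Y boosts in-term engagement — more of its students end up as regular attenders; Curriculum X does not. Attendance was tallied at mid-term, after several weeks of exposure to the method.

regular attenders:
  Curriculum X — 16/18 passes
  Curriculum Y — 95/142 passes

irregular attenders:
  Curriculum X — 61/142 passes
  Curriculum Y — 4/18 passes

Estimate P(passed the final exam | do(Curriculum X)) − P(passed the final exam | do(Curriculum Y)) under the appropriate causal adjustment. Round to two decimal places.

-0.14

Curriculum X is higher inside every mid-term attendance stratum but Curriculum Y is higher in aggregate. Whether to stratify depends on how mid-term attendance relates to the teaching method.
Stratifying would compare teaching methods among students the teaching methods themselves sorted into mid-term attendance groups — a form of selection on an intermediate. The unconditioned pooled rates give the total causal effect.
The causal difference is the pooled difference: 0.481 − 0.619 = -0.138.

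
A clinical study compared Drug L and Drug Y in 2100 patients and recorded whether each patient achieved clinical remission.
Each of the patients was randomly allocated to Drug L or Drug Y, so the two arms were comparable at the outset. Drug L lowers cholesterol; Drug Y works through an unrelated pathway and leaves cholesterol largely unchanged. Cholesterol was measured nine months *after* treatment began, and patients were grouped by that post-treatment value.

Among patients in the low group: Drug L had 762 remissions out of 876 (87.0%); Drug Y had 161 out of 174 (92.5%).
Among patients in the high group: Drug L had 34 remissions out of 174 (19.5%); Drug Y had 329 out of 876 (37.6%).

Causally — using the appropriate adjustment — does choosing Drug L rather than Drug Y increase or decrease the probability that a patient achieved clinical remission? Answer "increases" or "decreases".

increases

Cholesterol lies on the pathway drug → cholesterol → outcome, so adjusting for it blocks the indirect effect. For the total causal effect of drug, use the unadjusted pooled rates.
Pooled: Drug L 75.8% vs Drug Y 46.7%; Drug L is higher overall.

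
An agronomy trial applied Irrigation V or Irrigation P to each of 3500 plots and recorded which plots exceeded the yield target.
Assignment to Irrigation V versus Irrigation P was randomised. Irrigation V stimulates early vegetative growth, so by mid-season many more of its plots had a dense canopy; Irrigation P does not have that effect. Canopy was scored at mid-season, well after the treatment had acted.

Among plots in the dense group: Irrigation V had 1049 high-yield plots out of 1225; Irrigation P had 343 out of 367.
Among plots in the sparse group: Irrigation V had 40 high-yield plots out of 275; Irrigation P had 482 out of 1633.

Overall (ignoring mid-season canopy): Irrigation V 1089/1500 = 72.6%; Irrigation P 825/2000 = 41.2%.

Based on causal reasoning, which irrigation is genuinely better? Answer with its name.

Because the irrigation influences mid-season canopy, mid-season canopy is a post-treatment mediator, not a confounder. Stratifying on it would bias the estimate; the causal effect is the crude pooled difference.
Pooled: Irrigation V 72.6% vs Irrigation P 41.2%; Irrigation V is higher overall.

Irrigation V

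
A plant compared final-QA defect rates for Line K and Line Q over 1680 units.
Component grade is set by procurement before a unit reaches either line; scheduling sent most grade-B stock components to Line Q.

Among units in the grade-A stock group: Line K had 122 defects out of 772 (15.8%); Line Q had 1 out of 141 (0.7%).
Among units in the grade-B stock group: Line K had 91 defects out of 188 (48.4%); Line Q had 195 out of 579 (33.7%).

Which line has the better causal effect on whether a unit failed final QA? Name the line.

Line Q

Here component grade is a common cause — it drives both which line a case falls under and the outcome. The crude comparison mixes populations; the stratum-specific rates are the causally relevant ones.
Within each level — grade-A stock: 15.8% vs 0.7%; grade-B stock: 48.4% vs 33.7% — Line Q is lower every time.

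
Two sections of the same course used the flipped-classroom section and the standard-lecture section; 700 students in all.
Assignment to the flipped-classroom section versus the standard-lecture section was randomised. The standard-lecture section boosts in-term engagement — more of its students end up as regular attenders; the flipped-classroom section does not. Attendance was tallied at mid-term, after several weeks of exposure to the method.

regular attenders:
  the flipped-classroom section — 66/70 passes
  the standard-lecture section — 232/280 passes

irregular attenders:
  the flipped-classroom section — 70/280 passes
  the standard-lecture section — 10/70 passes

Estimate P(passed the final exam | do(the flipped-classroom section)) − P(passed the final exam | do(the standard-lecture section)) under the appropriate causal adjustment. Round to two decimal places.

the flipped-classroom section is higher inside every mid-term attendance stratum but the standard-lecture section is higher in aggregate. Whether to stratify depends on how mid-term attendance relates to the teaching method.
Mid-term attendance is downstream of the teaching method. One should not condition on a consequence of treatment, so the overall rates are the right comparison.
The causal difference is the pooled difference: 0.389 − 0.691 = -0.303.

-0.30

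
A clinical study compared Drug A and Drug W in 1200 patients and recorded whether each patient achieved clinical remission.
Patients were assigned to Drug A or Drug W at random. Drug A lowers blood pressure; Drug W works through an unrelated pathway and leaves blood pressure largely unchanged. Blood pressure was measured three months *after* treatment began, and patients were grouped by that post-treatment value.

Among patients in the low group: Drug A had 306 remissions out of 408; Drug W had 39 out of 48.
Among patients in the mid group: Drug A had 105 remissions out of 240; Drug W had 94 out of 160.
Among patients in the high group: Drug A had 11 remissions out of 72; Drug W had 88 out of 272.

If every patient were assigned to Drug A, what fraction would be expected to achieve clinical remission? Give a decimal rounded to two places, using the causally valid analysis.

The blood pressure-specific comparison favours Drug W throughout, but the pooled figures favour Drug A. The question is whether to condition on blood pressure.
Blood pressure is downstream of the drug. One should not condition on a consequence of treatment, so the overall rates are the right comparison.
So P(outcome | do(Drug A)) is just the pooled rate for Drug A: 422/720 = 0.586.

0.59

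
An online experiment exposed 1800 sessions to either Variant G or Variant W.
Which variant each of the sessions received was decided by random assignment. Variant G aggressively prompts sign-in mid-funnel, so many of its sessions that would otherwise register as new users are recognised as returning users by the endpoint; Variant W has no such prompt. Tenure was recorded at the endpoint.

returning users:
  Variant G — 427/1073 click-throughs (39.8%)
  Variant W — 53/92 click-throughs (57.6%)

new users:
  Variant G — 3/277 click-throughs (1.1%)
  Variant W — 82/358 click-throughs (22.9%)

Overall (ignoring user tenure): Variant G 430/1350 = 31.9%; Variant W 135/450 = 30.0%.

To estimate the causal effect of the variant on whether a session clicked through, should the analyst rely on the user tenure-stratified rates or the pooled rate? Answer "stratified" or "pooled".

Within every user tenure level Variant W has the higher rate, yet pooled Variant G does — Simpson's reversal.
User tenure is recorded after the variant and is itself shifted by it — it sits on the causal path from variant to outcome. Conditioning on a mediator would strip out part of the effect we want; the pooled comparison gives the total causal effect.
Pooled: Variant G 31.9% vs Variant W 30.0%; Variant G is higher overall.

pooled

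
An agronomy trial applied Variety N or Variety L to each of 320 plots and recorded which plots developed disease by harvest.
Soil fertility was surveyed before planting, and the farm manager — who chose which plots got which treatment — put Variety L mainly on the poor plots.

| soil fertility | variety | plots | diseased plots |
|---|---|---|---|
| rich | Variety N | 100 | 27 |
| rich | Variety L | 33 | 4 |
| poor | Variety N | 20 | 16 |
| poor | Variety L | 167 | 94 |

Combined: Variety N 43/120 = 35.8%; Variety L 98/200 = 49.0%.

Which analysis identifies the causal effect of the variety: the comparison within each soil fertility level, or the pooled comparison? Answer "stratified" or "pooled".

stratified

Soil fertility is set before the variety has any effect — it is not caused by the variety — and it independently drives the outcome. That makes it a confounder, so the causal comparison is within soil fertility levels.
Within each level — rich: 27.0% vs 12.1%; poor: 80.0% vs 56.3% — Variety L is lower every time.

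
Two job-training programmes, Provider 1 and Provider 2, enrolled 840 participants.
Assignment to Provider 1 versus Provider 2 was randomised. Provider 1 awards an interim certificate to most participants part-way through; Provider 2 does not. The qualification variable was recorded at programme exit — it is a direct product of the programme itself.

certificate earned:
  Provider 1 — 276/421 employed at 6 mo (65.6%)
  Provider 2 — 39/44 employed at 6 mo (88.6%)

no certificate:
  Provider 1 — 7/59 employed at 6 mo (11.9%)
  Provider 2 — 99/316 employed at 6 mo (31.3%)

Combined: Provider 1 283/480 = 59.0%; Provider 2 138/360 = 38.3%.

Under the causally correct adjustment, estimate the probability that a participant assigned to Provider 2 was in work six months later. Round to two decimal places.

The qualification attained during the programme-specific comparison favours Provider 2 throughout, but the pooled figures favour Provider 1. The question is whether to condition on qualification attained during the programme.
The distribution of qualification attained during the programme is itself part of what the programme does — it is an intermediate outcome. Holding it fixed would remove that part of the effect; the total effect is the pooled difference.
So P(outcome | do(Provider 2)) is just the pooled rate for Provider 2: 138/360 = 0.383.

0.38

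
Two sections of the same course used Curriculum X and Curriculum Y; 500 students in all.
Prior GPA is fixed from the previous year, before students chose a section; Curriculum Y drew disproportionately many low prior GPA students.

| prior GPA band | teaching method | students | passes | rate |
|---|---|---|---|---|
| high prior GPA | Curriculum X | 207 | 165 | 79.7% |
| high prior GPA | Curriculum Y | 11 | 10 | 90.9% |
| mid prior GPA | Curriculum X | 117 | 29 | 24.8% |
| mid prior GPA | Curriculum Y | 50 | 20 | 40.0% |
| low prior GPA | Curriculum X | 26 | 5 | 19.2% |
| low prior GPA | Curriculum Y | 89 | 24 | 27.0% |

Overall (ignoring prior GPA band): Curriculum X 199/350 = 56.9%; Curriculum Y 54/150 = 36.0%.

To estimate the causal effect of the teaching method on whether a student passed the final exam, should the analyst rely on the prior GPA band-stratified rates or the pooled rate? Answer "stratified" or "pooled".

stratified

Prior GPA band satisfies the back-door criterion: it is not a descendant of the teaching method, and it blocks the spurious path from teaching method to outcome. Adjusting for it (i.e., using the within-prior GPA band rates) gives the causal effect.
Within each level — high prior GPA: 79.7% vs 90.9%; mid prior GPA: 24.8% vs 40.0%; low prior GPA: 19.2% vs 27.0% — Curriculum Y is higher every time.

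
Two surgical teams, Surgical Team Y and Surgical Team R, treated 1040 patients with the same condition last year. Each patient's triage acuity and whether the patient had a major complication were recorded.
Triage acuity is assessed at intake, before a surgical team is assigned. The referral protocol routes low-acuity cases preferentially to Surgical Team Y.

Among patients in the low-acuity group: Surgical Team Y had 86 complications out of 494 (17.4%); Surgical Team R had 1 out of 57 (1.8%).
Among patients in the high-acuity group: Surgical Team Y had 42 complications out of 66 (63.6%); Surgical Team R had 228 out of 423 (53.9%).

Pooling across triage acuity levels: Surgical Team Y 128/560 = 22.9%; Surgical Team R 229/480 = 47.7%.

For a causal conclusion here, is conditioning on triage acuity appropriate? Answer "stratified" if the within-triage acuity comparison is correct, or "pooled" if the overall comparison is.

Nothing the surgical team does changes triage acuity; the imbalance is an allocation artefact. With triage acuity also predicting the outcome, the pooled figure is confounded, and the within-stratum comparison is the causal one.
Within each level — low-acuity: 17.4% vs 1.8%; high-acuity: 63.6% vs 53.9% — Surgical Team R is lower every time.

stratified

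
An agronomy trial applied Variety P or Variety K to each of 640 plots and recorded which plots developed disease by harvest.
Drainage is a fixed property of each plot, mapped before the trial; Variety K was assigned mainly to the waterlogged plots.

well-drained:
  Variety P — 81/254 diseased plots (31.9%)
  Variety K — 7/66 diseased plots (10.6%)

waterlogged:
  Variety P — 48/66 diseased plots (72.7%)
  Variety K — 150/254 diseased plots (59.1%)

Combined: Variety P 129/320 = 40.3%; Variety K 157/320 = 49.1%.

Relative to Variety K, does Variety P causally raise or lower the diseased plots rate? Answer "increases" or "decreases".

Field drainage is set before the variety has any effect — it is not caused by the variety — and it independently drives the outcome. That makes it a confounder, so the causal comparison is within field drainage levels.
Within each level — well-drained: 31.9% vs 10.6%; waterlogged: 72.7% vs 59.1% — Variety K is lower every time.

increases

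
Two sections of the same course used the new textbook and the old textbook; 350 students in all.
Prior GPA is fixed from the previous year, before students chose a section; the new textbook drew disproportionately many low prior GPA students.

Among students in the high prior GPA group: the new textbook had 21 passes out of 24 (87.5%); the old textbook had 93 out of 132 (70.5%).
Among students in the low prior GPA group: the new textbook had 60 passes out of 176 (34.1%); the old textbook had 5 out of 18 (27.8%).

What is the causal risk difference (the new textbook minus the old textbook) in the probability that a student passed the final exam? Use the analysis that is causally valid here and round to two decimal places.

Nothing the teaching method does changes prior GPA band; the imbalance is an allocation artefact. With prior GPA band also predicting the outcome, the pooled figure is confounded, and the within-stratum comparison is the causal one.
Adjusting over the population distribution of prior GPA band: 0.446·(0.875−0.705) + 0.554·(0.341−0.278) = +0.111.

+0.11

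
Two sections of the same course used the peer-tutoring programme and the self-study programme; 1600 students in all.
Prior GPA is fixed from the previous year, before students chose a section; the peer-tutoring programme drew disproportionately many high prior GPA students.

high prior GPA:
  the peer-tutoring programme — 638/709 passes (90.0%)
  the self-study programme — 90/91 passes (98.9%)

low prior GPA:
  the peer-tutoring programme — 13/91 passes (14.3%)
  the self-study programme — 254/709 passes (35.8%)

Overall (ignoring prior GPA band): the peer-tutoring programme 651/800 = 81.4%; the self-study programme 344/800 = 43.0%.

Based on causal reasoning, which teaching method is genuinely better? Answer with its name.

The stratified and pooled comparisons disagree (the self-study programme wins within each prior GPA band; the peer-tutoring programme wins overall), so the answer turns on the causal role of prior GPA band.
Nothing the teaching method does changes prior GPA band; the imbalance is an allocation artefact. With prior GPA band also predicting the outcome, the pooled figure is confounded, and the within-stratum comparison is the causal one.
Within each level — high prior GPA: 90.0% vs 98.9%; low prior GPA: 14.3% vs 35.8% — the self-study programme is higher every time.

the self-study programme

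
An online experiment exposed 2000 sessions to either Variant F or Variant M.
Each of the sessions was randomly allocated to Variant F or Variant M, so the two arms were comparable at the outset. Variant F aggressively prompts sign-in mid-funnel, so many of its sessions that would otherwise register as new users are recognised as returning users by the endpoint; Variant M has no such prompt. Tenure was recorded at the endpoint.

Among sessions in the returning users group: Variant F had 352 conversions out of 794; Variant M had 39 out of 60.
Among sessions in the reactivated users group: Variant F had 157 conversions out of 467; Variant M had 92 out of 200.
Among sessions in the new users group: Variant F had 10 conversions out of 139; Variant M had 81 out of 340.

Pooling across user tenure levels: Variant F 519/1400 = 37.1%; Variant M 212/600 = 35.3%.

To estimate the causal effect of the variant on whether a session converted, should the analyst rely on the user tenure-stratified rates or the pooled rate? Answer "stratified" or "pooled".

User tenure lies on the pathway variant → user tenure → outcome, so adjusting for it blocks the indirect effect. For the total causal effect of variant, use the unadjusted pooled rates.
Pooled: Variant F 37.1% vs Variant M 35.3%; Variant F is higher overall.

pooled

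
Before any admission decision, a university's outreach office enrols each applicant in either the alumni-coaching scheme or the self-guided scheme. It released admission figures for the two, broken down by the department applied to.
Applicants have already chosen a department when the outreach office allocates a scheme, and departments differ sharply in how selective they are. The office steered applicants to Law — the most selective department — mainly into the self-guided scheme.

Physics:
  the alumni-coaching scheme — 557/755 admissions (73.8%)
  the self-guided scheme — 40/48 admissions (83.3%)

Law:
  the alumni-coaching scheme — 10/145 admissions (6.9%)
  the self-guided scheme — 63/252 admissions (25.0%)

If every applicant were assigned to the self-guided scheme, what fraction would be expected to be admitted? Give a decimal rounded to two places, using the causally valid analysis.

Department differs across outreach schemes for reasons unrelated to any effect of the outreach scheme itself, and it separately predicts the outcome — a classic confounder. We must compare within department levels.
Standardising the self-guided scheme to the population department mix: 0.669·40/48 + 0.331·63/252 = 0.640.

0.64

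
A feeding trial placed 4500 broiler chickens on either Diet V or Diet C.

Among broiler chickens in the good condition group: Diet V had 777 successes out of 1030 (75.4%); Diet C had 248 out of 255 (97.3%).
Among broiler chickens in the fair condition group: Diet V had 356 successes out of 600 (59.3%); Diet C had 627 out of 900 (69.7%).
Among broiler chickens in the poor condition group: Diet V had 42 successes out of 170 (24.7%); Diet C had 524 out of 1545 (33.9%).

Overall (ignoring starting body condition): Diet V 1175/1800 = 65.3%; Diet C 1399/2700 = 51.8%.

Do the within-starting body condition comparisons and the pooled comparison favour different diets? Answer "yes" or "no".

Within each starting body condition level (good condition 75.4% vs 97.3%; fair condition 59.3% vs 69.7%; poor condition 24.7% vs 33.9%), Diet C has the higher rate every time. Pooled: 65.3% vs 51.8% — Diet V has the higher rate overall. The two comparisons disagree.

yes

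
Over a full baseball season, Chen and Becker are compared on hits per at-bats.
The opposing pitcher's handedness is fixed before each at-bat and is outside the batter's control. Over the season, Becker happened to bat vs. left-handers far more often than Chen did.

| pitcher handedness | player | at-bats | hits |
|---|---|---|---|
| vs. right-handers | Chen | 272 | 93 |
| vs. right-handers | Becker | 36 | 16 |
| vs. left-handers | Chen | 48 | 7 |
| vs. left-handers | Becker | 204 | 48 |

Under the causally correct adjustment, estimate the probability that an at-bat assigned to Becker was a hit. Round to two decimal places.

Becker is higher inside every pitcher handedness stratum but Chen is higher in aggregate. Whether to stratify depends on how pitcher handedness relates to the player.
Here pitcher handedness is a common cause — it drives both which player a case falls under and the outcome. The crude comparison mixes populations; the stratum-specific rates are the causally relevant ones.
Standardising Becker to the population pitcher handedness mix: 0.550·16/36 + 0.450·48/204 = 0.350.

0.35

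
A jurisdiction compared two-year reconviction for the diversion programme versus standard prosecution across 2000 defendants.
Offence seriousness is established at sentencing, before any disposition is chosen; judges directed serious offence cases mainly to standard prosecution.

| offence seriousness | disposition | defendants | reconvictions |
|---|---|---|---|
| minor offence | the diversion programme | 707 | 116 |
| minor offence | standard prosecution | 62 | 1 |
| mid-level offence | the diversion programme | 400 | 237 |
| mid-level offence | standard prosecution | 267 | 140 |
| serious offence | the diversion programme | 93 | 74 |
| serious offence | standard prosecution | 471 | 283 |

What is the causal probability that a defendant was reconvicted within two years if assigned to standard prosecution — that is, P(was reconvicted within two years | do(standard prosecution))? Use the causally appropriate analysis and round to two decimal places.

0.35

The imbalance in offence seriousness arose from how defendants were allocated, not from anything the disposition did; and offence seriousness independently affects the outcome. The pooled gap is confounded — condition on offence seriousness.
Standardising standard prosecution to the population offence seriousness mix: 0.385·1/62 + 0.334·140/267 + 0.282·283/471 = 0.351.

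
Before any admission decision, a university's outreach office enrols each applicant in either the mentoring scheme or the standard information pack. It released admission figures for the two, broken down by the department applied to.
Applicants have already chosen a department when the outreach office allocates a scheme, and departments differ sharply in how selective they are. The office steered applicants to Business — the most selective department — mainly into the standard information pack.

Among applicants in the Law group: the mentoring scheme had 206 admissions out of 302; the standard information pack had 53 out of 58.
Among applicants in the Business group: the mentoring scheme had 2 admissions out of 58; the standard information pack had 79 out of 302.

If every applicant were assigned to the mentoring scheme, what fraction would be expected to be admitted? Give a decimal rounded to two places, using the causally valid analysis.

Since department is a pre-existing factor (not a product of the outreach scheme) and it affects the outcome on its own, it is a confounder. The stratified rates, not the pooled rate, identify the causal effect.
Standardising the mentoring scheme to the population department mix: 0.500·206/302 + 0.500·2/58 = 0.358.

0.36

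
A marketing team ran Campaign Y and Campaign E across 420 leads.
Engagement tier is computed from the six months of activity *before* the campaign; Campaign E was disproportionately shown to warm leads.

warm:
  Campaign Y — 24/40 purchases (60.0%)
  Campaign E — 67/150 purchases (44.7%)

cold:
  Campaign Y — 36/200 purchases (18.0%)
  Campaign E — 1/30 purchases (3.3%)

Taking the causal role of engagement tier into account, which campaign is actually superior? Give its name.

The engagement tier-specific comparison favours Campaign Y throughout, but the pooled figures favour Campaign E. The question is whether to condition on engagement tier.
Nothing the campaign does changes engagement tier; the imbalance is an allocation artefact. With engagement tier also predicting the outcome, the pooled figure is confounded, and the within-stratum comparison is the causal one.
Within each level — warm: 60.0% vs 44.7%; cold: 18.0% vs 3.3% — Campaign Y is higher every time.

Campaign Y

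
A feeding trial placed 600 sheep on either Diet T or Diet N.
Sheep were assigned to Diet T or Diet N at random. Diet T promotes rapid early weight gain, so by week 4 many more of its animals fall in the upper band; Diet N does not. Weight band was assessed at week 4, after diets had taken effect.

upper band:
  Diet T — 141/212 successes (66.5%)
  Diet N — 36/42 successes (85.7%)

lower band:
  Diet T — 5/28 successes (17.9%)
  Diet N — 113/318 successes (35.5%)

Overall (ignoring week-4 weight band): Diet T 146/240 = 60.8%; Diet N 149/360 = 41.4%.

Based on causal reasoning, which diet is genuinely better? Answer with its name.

Week-4 weight band is downstream of the diet. One should not condition on a consequence of treatment, so the overall rates are the right comparison.
Pooled: Diet T 60.8% vs Diet N 41.4%; Diet T is higher overall.

Diet T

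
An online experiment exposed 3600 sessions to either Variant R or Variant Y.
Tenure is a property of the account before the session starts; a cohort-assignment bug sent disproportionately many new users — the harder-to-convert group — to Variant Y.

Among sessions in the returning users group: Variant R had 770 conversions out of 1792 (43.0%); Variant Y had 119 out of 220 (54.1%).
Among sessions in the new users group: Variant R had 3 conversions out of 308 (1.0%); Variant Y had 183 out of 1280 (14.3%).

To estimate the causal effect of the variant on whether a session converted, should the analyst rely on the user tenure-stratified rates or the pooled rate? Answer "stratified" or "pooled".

The user tenure-specific comparison favours Variant Y throughout, but the pooled figures favour Variant R. The question is whether to condition on user tenure.
User tenure differs across variants for reasons unrelated to any effect of the variant itself, and it separately predicts the outcome — a classic confounder. We must compare within user tenure levels.
Within each level — returning users: 43.0% vs 54.1%; new users: 1.0% vs 14.3% — Variant Y is higher every time.

stratified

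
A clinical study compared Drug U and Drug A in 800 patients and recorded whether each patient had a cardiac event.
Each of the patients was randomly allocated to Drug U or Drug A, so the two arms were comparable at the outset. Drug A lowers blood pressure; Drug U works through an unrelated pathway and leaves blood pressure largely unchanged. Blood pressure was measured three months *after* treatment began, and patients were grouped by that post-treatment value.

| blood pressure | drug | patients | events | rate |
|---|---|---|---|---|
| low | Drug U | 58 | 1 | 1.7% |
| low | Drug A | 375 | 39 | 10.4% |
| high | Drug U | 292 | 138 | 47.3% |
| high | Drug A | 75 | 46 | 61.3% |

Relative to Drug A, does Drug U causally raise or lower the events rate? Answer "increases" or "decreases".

increases

Within every blood pressure level Drug U has the lower rate, yet pooled Drug A does — Simpson's reversal.
Blood pressure here is a post-treatment variable shaped by the drug; conditioning on it would introduce bias rather than remove it. The overall comparison is the causal one.
Pooled: Drug U 39.7% vs Drug A 18.9%; Drug A is lower overall.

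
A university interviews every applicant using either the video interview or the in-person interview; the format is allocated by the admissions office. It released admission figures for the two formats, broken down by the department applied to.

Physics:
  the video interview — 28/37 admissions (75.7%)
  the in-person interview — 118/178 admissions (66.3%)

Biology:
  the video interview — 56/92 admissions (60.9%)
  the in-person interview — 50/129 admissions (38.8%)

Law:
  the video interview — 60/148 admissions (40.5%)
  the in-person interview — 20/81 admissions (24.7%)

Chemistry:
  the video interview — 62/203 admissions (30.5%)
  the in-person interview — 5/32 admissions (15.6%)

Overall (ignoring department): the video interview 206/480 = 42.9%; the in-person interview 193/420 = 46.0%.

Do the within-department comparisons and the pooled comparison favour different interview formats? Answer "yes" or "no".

Within each department level (Physics 75.7% vs 66.3%; Biology 60.9% vs 38.8%; Law 40.5% vs 24.7%; Chemistry 30.5% vs 15.6%), the video interview has the higher rate every time. Pooled: 42.9% vs 46.0% — the in-person interview has the higher rate overall. The two comparisons disagree.

yes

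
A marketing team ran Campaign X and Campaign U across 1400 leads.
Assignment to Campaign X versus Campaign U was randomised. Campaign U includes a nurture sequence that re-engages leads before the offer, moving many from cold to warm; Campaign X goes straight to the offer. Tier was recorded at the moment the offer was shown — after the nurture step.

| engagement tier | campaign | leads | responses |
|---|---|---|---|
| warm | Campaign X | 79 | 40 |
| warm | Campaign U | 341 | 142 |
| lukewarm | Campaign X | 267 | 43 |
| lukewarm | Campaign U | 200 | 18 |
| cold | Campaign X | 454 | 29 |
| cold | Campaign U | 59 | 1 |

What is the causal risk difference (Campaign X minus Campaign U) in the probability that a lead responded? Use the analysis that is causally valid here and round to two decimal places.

-0.13

Stratifying would compare campaigns among leads the campaigns themselves sorted into engagement tier groups — a form of selection on an intermediate. The unconditioned pooled rates give the total causal effect.
The causal difference is the pooled difference: 0.140 − 0.268 = -0.128.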